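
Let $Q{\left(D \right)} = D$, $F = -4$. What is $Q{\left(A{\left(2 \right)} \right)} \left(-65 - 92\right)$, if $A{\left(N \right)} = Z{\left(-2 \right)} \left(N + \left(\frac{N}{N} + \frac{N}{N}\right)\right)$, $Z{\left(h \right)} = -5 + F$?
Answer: $5652$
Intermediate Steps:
$Z{\left(h \right)} = -9$ ($Z{\left(h \right)} = -5 - 4 = -9$)
$A{\left(N \right)} = -18 - 9 N$ ($A{\left(N \right)} = - 9 \left(N + \left(\frac{N}{N} + \frac{N}{N}\right)\right) = - 9 \left(N + \left(1 + 1\right)\right) = - 9 \left(N + 2\right) = - 9 \left(2 + N\right) = -18 - 9 N$)
$Q{\left(A{\left(2 \right)} \right)} \left(-65 - 92\right) = \left(-18 - 18\right) \left(-65 - 92\right) = \left(-18 - 18\right) \left(-157\right) = \left(-36\right) \left(-157\right) = 5652$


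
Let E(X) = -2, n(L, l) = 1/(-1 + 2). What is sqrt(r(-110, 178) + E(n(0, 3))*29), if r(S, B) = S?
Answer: 2*I*sqrt(42) ≈ 12.961*I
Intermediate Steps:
n(L, l) = 1 (n(L, l) = 1/1 = 1)
sqrt(r(-110, 178) + E(n(0, 3))*29) = sqrt(-110 - 2*29) = sqrt(-110 - 58) = sqrt(-168) = 2*I*sqrt(42)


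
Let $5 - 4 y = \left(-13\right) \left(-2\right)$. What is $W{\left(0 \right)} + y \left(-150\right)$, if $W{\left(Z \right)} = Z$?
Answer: $\frac{1575}{2} \approx 787.5$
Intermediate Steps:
$y = - \frac{21}{4}$ ($y = \frac{5}{4} - \frac{\left(-13\right) \left(-2\right)}{4} = \frac{5}{4} - \frac{13}{2} = - \frac{21}{4} \approx -5.25$)
$W{\left(0 \right)} + y \left(-150\right) = 0 - - \frac{1575}{2} = 0 + \frac{1575}{2} = \frac{1575}{2}$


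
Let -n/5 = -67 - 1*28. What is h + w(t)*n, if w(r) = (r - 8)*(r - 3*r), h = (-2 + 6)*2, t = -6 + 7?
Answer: 6658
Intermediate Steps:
t = 1
h = 8 (h = 4*2 = 8)
w(r) = -2*r*(-8 + r) (w(r) = (-8 + r)*(-2*r) = -2*r*(-8 + r))
n = 475 (n = -5*(-67 - 1*28) = -5*(-67 - 28) = -5*(-95) = 475)
h + w(t)*n = 8 + (2*1*(8 - 1*1))*475 = 8 + (2*1*(8 - 1))*475 = 8 + (2*1*7)*475 = 8 + 14*475 = 8 + 6650 = 6658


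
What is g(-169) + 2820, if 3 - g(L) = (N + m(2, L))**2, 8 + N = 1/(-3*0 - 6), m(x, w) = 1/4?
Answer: 397487/144 ≈ 2760.3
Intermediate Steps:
m(x, w) = 1/4 (m(x, w) = 1*(1/4) = 1/4)
N = -49/6 (N = -8 + 1/(-3*0 - 6) = -8 + 1/(0 - 6) = -8 + 1/(-6) = -8 - 1/6 = -49/6 ≈ -8.1667)
g(L) = -8593/144 (g(L) = 3 - (-49/6 + 1/4)**2 = 3 - (-95/12)**2 = 3 - 1*9025/144 = 3 - 9025/144 = -8593/144)
g(-169) + 2820 = -8593/144 + 2820 = 397487/144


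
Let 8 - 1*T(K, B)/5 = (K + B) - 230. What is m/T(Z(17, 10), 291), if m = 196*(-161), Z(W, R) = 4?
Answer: 31556/285 ≈ 110.72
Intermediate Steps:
T(K, B) = 1190 - 5*B - 5*K (T(K, B) = 40 - 5*((K + B) - 230) = 40 - 5*((B + K) - 230) = 40 - 5*(-230 + B + K) = 40 + (1150 - 5*B - 5*K) = 1190 - 5*B - 5*K)
m = -31556
m/T(Z(17, 10), 291) = -31556/(1190 - 5*291 - 5*4) = -31556/(1190 - 1455 - 20) = -31556/(-285) = -31556*(-1/285) = 31556/285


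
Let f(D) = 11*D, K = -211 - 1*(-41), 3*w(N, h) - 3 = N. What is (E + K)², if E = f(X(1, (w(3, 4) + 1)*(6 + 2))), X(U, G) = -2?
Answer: 36864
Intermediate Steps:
w(N, h) = 1 + N/3
K = -170 (K = -211 + 41 = -170)
E = -22 (E = 11*(-2) = -22)
(E + K)² = (-22 - 170)² = (-192)² = 36864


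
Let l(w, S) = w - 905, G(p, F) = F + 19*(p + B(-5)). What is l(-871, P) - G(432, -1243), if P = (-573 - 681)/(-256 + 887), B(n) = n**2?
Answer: -9216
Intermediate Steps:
P = -1254/631 ≈ -1.9873
G(p, F) = 475 + F + 19*p (G(p, F) = F + 19*(p + (-5)**2) = F + 19*(p + 25) = F + 19*(25 + p) = F + (475 + 19*p) = 475 + F + 19*p)
l(w, S) = -905 + w
l(-871, P) - G(432, -1243) = (-905 - 871) - (475 - 1243 + 19*432) = -1776 - (475 - 1243 + 8208) = -1776 - 1*7440 = -1776 - 7440 = -9216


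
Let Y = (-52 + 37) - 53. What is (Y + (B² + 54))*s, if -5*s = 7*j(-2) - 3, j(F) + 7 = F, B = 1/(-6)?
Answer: -5533/30 ≈ -184.43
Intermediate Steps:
B = -⅙ ≈ -0.16667
Y = -68 (Y = -15 - 53 = -68)
j(F) = -7 + F
s = 66/5 (s = -(7*(-7 - 2) - 3)/5 = -(7*(-9) - 3)/5 = -(-63 - 3)/5 = -⅕*(-66) = 66/5 ≈ 13.200)
(Y + (B² + 54))*s = (-68 + ((-⅙)² + 54))*(66/5) = (-68 + (1/36 + 54))*(66/5) = (-68 + 1945/36)*(66/5) = -503/36*66/5 = -5533/30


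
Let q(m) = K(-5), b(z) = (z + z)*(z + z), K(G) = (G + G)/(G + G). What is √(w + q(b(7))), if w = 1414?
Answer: √1415 ≈ 37.616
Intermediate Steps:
K(G) = 1 (K(G) = (2*G)/((2*G)) = (2*G)*(1/(2*G)) = 1)
b(z) = 4*z² (b(z) = (2*z)*(2*z) = 4*z²)
q(m) = 1
√(w + q(b(7))) = √(1414 + 1) = √1415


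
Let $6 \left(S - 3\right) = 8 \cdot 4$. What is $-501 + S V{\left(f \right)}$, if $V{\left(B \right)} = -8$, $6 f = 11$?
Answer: $- \frac{1703}{3} \approx -567.67$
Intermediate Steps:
$f = \frac{11}{6}$ ($f = \frac{1}{6} \cdot 11 = \frac{11}{6} \approx 1.8333$)
$S = \frac{25}{3}$ ($S = 3 + \frac{8 \cdot 4}{6} = 3 + \frac{1}{6} \cdot 32 = 3 + \frac{16}{3} = \frac{25}{3} \approx 8.3333$)
$-501 + S V{\left(f \right)} = -501 + \frac{25}{3} \left(-8\right) = -501 - \frac{200}{3} = - \frac{1703}{3}$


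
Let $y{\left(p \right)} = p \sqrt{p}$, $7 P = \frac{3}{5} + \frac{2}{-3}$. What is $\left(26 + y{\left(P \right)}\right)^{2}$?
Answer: $\frac{\left(286650 - i \sqrt{105}\right)^{2}}{121550625} \approx 676.0 - 0.04833 i$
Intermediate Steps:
$P = - \frac{1}{105}$ ($P = \frac{\frac{3}{5} + \frac{2}{-3}}{7} = \frac{3 \cdot \frac{1}{5} + 2 \left(- \frac{1}{3}\right)}{7} = \frac{\frac{3}{5} - \frac{2}{3}}{7} = \frac{1}{7} \left(- \frac{1}{15}\right) = - \frac{1}{105} \approx -0.0095238$)
$y{\left(p \right)} = p^{\frac{3}{2}}$
$\left(26 + y{\left(P \right)}\right)^{2} = \left(26 + \left(- \frac{1}{105}\right)^{\frac{3}{2}}\right)^{2} = \left(26 - \frac{i \sqrt{105}}{11025}\right)^{2}$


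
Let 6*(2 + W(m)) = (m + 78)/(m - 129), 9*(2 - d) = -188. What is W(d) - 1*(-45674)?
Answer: 130849826/2865 ≈ 45672.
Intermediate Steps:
d = 206/9 (d = 2 - ⅑*(-188) = 2 + 188/9 = 206/9 ≈ 22.889)
W(m) = -2 + (78 + m)/(6*(-129 + m)) (W(m) = -2 + ((m + 78)/(m - 129))/6 = -2 + ((78 + m)/(-129 + m))/6 = -2 + (78 + m)/(6*(-129 + m)))
W(d) - 1*(-45674) = (1626 - 11*206/9)/(6*(-129 + 206/9)) - 1*(-45674) = (1626 - 2266/9)/(6*(-955/9)) + 45674 = (⅙)*(-9/955)*(12368/9) + 45674 = -6184/2865 + 45674 = 130849826/2865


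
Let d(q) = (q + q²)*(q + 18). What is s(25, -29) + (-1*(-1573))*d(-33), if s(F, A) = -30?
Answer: -24916350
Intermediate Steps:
d(q) = (18 + q)*(q + q²) (d(q) = (q + q²)*(18 + q) = (18 + q)*(q + q²))
s(25, -29) + (-1*(-1573))*d(-33) = -30 + (-1*(-1573))*(-33*(18 + (-33)² + 19*(-33))) = -30 + 1573*(-33*(18 + 1089 - 627)) = -30 + 1573*(-33*480) = -30 + 1573*(-15840) = -30 - 24916320 = -24916350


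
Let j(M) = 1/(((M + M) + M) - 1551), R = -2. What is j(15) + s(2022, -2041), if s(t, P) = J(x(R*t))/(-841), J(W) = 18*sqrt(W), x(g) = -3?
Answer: -1/1506 - 18*I*sqrt(3)/841 ≈ -0.00066401 - 0.037071*I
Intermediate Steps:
j(M) = 1/(-1551 + 3*M) (j(M) = 1/((2*M + M) - 1551) = 1/(3*M - 1551) = 1/(-1551 + 3*M))
s(t, P) = -18*I*sqrt(3)/841 (s(t, P) = (18*sqrt(-3))/(-841) = (18*(I*sqrt(3)))*(-1/841) = (18*I*sqrt(3))*(-1/841) = -18*I*sqrt(3)/841)
j(15) + s(2022, -2041) = 1/(3*(-517 + 15)) - 18*I*sqrt(3)/841 = (1/3)/(-502) - 18*I*sqrt(3)/841 = (1/3)*(-1/502) - 18*I*sqrt(3)/841 = -1/1506 - 18*I*sqrt(3)/841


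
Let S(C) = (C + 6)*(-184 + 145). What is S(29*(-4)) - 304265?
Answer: -299975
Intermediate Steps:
S(C) = -234 - 39*C (S(C) = (6 + C)*(-39) = -234 - 39*C)
S(29*(-4)) - 304265 = (-234 - 1131*(-4)) - 304265 = (-234 - 39*(-116)) - 304265 = (-234 + 4524) - 304265 = 4290 - 304265 = -299975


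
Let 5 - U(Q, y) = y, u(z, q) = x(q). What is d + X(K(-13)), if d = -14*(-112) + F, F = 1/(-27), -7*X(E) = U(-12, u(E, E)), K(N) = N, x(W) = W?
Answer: 295859/189 ≈ 1565.4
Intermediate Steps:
u(z, q) = q
U(Q, y) = 5 - y
X(E) = -5/7 + E/7 (X(E) = -(5 - E)/7 = -5/7 + E/7)
F = -1/27 ≈ -0.037037
d = 42335/27 (d = -14*(-112) - 1/27 = 1568 - 1/27 = 42335/27 ≈ 1568.0)
d + X(K(-13)) = 42335/27 + (-5/7 + (⅐)*(-13)) = 42335/27 + (-5/7 - 13/7) = 42335/27 - 18/7 = 295859/189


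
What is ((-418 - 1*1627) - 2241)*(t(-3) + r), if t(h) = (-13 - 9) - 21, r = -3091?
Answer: 13432324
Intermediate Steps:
t(h) = -43 (t(h) = -22 - 21 = -43)
((-418 - 1*1627) - 2241)*(t(-3) + r) = ((-418 - 1*1627) - 2241)*(-43 - 3091) = ((-418 - 1627) - 2241)*(-3134) = (-2045 - 2241)*(-3134) = -4286*(-3134) = 13432324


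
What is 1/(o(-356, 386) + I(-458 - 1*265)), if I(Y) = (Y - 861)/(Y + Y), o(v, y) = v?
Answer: -241/85532 ≈ -0.0028177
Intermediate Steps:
I(Y) = (-861 + Y)/(2*Y) (I(Y) = (-861 + Y)/((2*Y)) = (-861 + Y)*(1/(2*Y)) = (-861 + Y)/(2*Y))
1/(o(-356, 386) + I(-458 - 1*265)) = 1/(-356 + (-861 + (-458 - 1*265))/(2*(-458 - 1*265))) = 1/(-356 + (-861 + (-458 - 265))/(2*(-458 - 265))) = 1/(-356 + (1/2)*(-861 - 723)/(-723)) = 1/(-356 + (1/2)*(-1/723)*(-1584)) = 1/(-356 + 264/241) = 1/(-85532/241) = -241/85532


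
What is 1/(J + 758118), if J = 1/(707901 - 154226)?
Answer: 553675/419750983651 ≈ 1.3191e-6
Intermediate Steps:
J = 1/553675 ≈ 1.8061e-6
1/(J + 758118) = 1/(1/553675 + 758118) = 1/(419750983651/553675) = 553675/419750983651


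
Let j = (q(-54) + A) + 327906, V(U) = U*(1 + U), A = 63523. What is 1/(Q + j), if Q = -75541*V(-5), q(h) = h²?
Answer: -1/1116475 ≈ -8.9568e-7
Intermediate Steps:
j = 394345 (j = ((-54)² + 63523) + 327906 = (2916 + 63523) + 327906 = 66439 + 327906 = 394345)
Q = -1510820 (Q = -(-377705)*(1 - 5) = -(-377705)*(-4) = -75541*20 = -1510820)
1/(Q + j) = 1/(-1510820 + 394345) = 1/(-1116475) = -1/1116475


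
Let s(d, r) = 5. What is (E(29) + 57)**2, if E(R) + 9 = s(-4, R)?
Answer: 2809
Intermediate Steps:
E(R) = -4 (E(R) = -9 + 5 = -4)
(E(29) + 57)**2 = (-4 + 57)**2 = 53**2 = 2809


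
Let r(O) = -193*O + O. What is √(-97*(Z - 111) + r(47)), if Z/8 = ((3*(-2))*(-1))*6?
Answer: I*√26193 ≈ 161.84*I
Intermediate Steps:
Z = 288 (Z = 8*(((3*(-2))*(-1))*6) = 8*(-6*(-1)*6) = 8*(6*6) = 8*36 = 288)
r(O) = -192*O
√(-97*(Z - 111) + r(47)) = √(-97*(288 - 111) - 192*47) = √(-97*177 - 9024) = √(-17169 - 9024) = √(-26193) = I*√26193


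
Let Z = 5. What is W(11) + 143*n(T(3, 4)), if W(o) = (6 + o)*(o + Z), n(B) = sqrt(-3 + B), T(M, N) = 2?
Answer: 272 + 143*I ≈ 272.0 + 143.0*I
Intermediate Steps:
W(o) = (5 + o)*(6 + o) (W(o) = (6 + o)*(o + 5) = (6 + o)*(5 + o) = (5 + o)*(6 + o))
W(11) + 143*n(T(3, 4)) = (30 + 11**2 + 11*11) + 143*sqrt(-3 + 2) = (30 + 121 + 121) + 143*sqrt(-1) = 272 + 143*I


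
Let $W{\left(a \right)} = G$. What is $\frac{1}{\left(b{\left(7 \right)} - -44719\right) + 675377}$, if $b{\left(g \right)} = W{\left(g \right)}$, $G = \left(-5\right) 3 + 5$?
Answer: $\frac{1}{720086} \approx 1.3887 \cdot 10^{-6}$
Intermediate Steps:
$G = -10$ ($G = -15 + 5 = -10$)
$W{\left(a \right)} = -10$
$b{\left(g \right)} = -10$
$\frac{1}{\left(b{\left(7 \right)} - -44719\right) + 675377} = \frac{1}{\left(-10 - -44719\right) + 675377} = \frac{1}{\left(-10 + 44719\right) + 675377} = \frac{1}{44709 + 675377} = \frac{1}{720086}$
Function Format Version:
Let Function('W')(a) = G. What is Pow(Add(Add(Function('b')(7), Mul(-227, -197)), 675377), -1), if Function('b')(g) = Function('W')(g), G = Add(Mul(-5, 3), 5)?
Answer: Rational(1, 720086) ≈ 1.3887e-6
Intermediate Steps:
G = -10 (G = Add(-15, 5) = -10)
Function('W')(a) = -10
Function('b')(g) = -10
Pow(Add(Add(Function('b')(7), Mul(-227, -197)), 675377), -1) = Pow(Add(Add(-10, Mul(-227, -197)), 675377), -1) = Pow(Add(Add(-10, 44719), 675377), -1) = Pow(Add(44709, 675377), -1) = Pow(720086, -1) = Rational(1, 720086)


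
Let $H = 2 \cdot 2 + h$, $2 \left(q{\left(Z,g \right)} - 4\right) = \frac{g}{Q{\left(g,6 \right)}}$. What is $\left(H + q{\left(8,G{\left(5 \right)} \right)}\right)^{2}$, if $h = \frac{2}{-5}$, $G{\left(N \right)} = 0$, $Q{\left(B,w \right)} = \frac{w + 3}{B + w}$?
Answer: $\frac{1444}{25} \approx 57.76$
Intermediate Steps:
$Q{\left(B,w \right)} = \frac{3 + w}{B + w}$
$q{\left(Z,g \right)} = 4 + \frac{g \left(\frac{2}{3} + \frac{g}{9}\right)}{2}$ ($q{\left(Z,g \right)} = 4 + \frac{g \frac{1}{\frac{1}{g + 6} \left(3 + 6\right)}}{2} = 4 + \frac{g \frac{1}{\frac{1}{6 + g} 9}}{2} = 4 + \frac{g \frac{1}{9 \frac{1}{6 + g}}}{2} = 4 + \frac{g \left(\frac{2}{3} + \frac{g}{9}\right)}{2}$)
$h = - \frac{2}{5}$ ($h = 2 \left(- \frac{1}{5}\right) = - \frac{2}{5} \approx -0.4$)
$H = \frac{18}{5}$ ($H = 2 \cdot 2 - \frac{2}{5} = 4 - \frac{2}{5} = \frac{18}{5} \approx 3.6$)
$\left(H + q{\left(8,G{\left(5 \right)} \right)}\right)^{2} = \left(\frac{18}{5} + \left(4 + \frac{1}{18} \cdot 0 \left(6 + 0\right)\right)\right)^{2} = \left(\frac{18}{5} + \left(4 + \frac{1}{18} \cdot 0 \cdot 6\right)\right)^{2} = \left(\frac{18}{5} + \left(4 + 0\right)\right)^{2} = \left(\frac{18}{5} + 4\right)^{2} = \left(\frac{38}{5}\right)^{2} = \frac{1444}{25}$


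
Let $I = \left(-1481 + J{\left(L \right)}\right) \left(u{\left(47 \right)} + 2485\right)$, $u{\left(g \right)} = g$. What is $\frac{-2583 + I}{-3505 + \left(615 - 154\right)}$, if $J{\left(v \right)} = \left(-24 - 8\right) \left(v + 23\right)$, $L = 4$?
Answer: $\frac{5940123}{3044} \approx 1951.4$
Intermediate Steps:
$J{\left(v \right)} = -736 - 32 v$ ($J{\left(v \right)} = - 32 \left(23 + v\right) = -736 - 32 v$)
$I = -5937540$ ($I = \left(-1481 - 864\right) \left(47 + 2485\right) = \left(-1481 - 864\right) 2532 = \left(-2345\right) 2532 = -5937540$)
$\frac{-2583 + I}{-3505 + \left(615 - 154\right)} = \frac{-2583 - 5937540}{-3505 + \left(615 - 154\right)} = - \frac{5940123}{-3505 + 461} = - \frac{5940123}{-3044} = \left(-5940123\right) \left(- \frac{1}{3044}\right) = \frac{5940123}{3044}$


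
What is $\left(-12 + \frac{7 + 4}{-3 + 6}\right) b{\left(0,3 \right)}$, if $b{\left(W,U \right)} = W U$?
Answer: $0$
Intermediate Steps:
$b{\left(W,U \right)} = U W$
$\left(-12 + \frac{7 + 4}{-3 + 6}\right) b{\left(0,3 \right)} = \left(-12 + \frac{7 + 4}{-3 + 6}\right) 3 \cdot 0 = \left(-12 + \frac{11}{3}\right) 0 = \left(- \frac{25}{3}\right) 0 = 0$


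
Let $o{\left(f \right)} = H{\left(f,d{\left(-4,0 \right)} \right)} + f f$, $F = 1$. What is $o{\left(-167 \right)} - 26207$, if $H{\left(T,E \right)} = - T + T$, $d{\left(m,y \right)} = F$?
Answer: $1682$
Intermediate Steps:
$d{\left(m,y \right)} = 1$
$H{\left(T,E \right)} = 0$
$o{\left(f \right)} = f^{2}$ ($o{\left(f \right)} = 0 + f f = 0 + f^{2} = f^{2}$)
$o{\left(-167 \right)} - 26207 = \left(-167\right)^{2} - 26207 = 27889 - 26207 = 1682$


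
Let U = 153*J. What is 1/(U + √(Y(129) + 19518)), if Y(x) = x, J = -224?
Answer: -3808/130505593 - √2183/391516779 ≈ -2.9298e-5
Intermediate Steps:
U = -34272 (U = 153*(-224) = -34272)
1/(U + √(Y(129) + 19518)) = 1/(-34272 + √(129 + 19518)) = 1/(-34272 + √19647) = 1/(-34272 + 3*√2183)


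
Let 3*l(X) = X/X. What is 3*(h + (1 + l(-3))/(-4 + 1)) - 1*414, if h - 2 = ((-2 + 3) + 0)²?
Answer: -1219/3 ≈ -406.33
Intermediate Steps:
h = 3 (h = 2 + ((-2 + 3) + 0)² = 2 + (1 + 0)² = 2 + 1² = 2 + 1 = 3)
l(X) = ⅓ (l(X) = (X/X)/3 = (⅓)*1 = ⅓)
3*(h + (1 + l(-3))/(-4 + 1)) - 1*414 = 3*(3 + (1 + ⅓)/(-4 + 1)) - 1*414 = 3*(3 + (4/3)/(-3)) - 414 = 3*(3 + (4/3)*(-⅓)) - 414 = 3*(3 - 4/9) - 414 = 3*(23/9) - 414 = 23/3 - 414 = -1219/3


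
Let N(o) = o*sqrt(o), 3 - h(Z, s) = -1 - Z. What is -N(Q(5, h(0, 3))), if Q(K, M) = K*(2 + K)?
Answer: -35*sqrt(35) ≈ -207.06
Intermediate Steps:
h(Z, s) = 4 + Z (h(Z, s) = 3 - (-1 - Z) = 3 + (1 + Z) = 4 + Z)
N(o) = o**(3/2)
-N(Q(5, h(0, 3))) = -(5*(2 + 5))**(3/2) = -(5*7)**(3/2) = -35**(3/2) = -35*sqrt(35)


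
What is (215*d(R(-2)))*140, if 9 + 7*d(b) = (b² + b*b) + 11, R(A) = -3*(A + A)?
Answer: 1247000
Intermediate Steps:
R(A) = -6*A
d(b) = 2/7 + 2*b²/7 (d(b) = -9/7 + ((b² + b*b) + 11)/7 = -9/7 + ((b² + b²) + 11)/7 = -9/7 + (2*b² + 11)/7 = -9/7 + (11 + 2*b²)/7 = -9/7 + (11/7 + 2*b²/7) = 2/7 + 2*b²/7)
(215*d(R(-2)))*140 = (215*(2/7 + 2*(-6*(-2))²/7))*140 = (215*(2/7 + (2/7)*12²))*140 = (215*(2/7 + (2/7)*144))*140 = (215*(2/7 + 288/7))*140 = (215*(290/7))*140 = (62350/7)*140 = 1247000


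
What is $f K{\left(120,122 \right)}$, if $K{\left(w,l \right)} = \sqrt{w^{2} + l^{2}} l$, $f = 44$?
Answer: $10736 \sqrt{7321} \approx 9.186 \cdot 10^{5}$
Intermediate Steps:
$K{\left(w,l \right)} = l \sqrt{l^{2} + w^{2}}$ ($K{\left(w,l \right)} = \sqrt{l^{2} + w^{2}} l = l \sqrt{l^{2} + w^{2}}$)
$f K{\left(120,122 \right)} = 44 \cdot 122 \sqrt{122^{2} + 120^{2}} = 44 \cdot 122 \sqrt{14884 + 14400} = 44 \cdot 122 \sqrt{29284} = 44 \cdot 122 \cdot 2 \sqrt{7321} = 44 \cdot 244 \sqrt{7321} = 10736 \sqrt{7321}$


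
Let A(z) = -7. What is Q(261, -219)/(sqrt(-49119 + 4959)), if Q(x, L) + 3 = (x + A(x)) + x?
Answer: -32*I*sqrt(690)/345 ≈ -2.4364*I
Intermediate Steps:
Q(x, L) = -10 + 2*x (Q(x, L) = -3 + ((x - 7) + x) = -3 + ((-7 + x) + x) = -3 + (-7 + 2*x) = -10 + 2*x)
Q(261, -219)/(sqrt(-49119 + 4959)) = (-10 + 2*261)/(sqrt(-49119 + 4959)) = (-10 + 522)/(sqrt(-44160)) = 512/((8*I*sqrt(690))) = 512*(-I*sqrt(690)/5520) = -32*I*sqrt(690)/345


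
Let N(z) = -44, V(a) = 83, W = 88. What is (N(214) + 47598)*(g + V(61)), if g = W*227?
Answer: 953885686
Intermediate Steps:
g = 19976 (g = 88*227 = 19976)
(N(214) + 47598)*(g + V(61)) = (-44 + 47598)*(19976 + 83) = 47554*20059 = 953885686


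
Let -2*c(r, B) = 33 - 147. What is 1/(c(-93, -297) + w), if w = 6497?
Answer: 1/6554 ≈ 0.00015258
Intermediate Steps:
c(r, B) = 57 (c(r, B) = -(33 - 147)/2 = -½*(-114) = 57)
1/(c(-93, -297) + w) = 1/(57 + 6497) = 1/6554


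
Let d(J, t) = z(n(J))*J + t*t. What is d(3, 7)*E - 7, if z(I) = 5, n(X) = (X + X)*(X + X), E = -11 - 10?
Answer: -1351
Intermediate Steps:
E = -21
n(X) = 4*X**2 (n(X) = (2*X)*(2*X) = 4*X**2)
d(J, t) = t**2 + 5*J (d(J, t) = 5*J + t*t = 5*J + t**2 = t**2 + 5*J)
d(3, 7)*E - 7 = (7**2 + 5*3)*(-21) - 7 = (49 + 15)*(-21) - 7 = 64*(-21) - 7 = -1344 - 7 = -1351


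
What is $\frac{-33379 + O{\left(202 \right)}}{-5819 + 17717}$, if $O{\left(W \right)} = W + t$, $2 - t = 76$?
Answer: $- \frac{33251}{11898} \approx -2.7947$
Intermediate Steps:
$t = -74$ ($t = 2 - 76 = -74$)
$O{\left(W \right)} = -74 + W$ ($O{\left(W \right)} = W - 74 = -74 + W$)
$\frac{-33379 + O{\left(202 \right)}}{-5819 + 17717} = \frac{-33379 + \left(-74 + 202\right)}{-5819 + 17717} = \frac{-33379 + 128}{11898} = \left(-33251\right) \frac{1}{11898} = - \frac{33251}{11898}$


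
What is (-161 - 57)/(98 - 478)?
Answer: 109/190 ≈ 0.57368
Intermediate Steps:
(-161 - 57)/(98 - 478) = -218/(-380) = -218*(-1/380) = 109/190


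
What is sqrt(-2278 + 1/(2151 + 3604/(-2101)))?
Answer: I*sqrt(46450843026196955)/4515647 ≈ 47.728*I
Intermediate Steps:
sqrt(-2278 + 1/(2151 + 3604/(-2101))) = sqrt(-2278 + 1/(2151 + 3604*(-1/2101))) = sqrt(-2278 + 1/(2151 - 3604/2101)) = sqrt(-2278 + 1/(4515647/2101)) = sqrt(-2278 + 2101/4515647) = sqrt(-10286641765/4515647) = I*sqrt(46450843026196955)/4515647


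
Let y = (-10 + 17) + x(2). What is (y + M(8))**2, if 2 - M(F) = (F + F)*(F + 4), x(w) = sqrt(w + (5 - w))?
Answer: (183 - sqrt(5))**2 ≈ 32676.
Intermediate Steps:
x(w) = sqrt(5)
M(F) = 2 - 2*F*(4 + F) (M(F) = 2 - (F + F)*(F + 4) = 2 - 2*F*(4 + F))
y = 7 + sqrt(5) (y = (-10 + 17) + sqrt(5) = 7 + sqrt(5) ≈ 9.2361)
(y + M(8))**2 = ((7 + sqrt(5)) + (2 - 8*8 - 2*8**2))**2 = ((7 + sqrt(5)) + (2 - 64 - 2*64))**2 = ((7 + sqrt(5)) + (2 - 64 - 128))**2 = ((7 + sqrt(5)) - 190)**2 = (-183 + sqrt(5))**2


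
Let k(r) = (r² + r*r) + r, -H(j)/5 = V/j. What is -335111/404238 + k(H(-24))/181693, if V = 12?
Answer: -60881259353/73447214934 ≈ -0.82891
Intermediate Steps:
H(j) = -60/j
k(r) = r + 2*r² (k(r) = (r² + r²) + r = 2*r² + r = r + 2*r²)
-335111/404238 + k(H(-24))/181693 = -335111/404238 + ((-60/(-24))*(1 + 2*(-60/(-24))))/181693 = -335111*1/404238 + ((-60*(-1/24))*(1 + 2*(-60*(-1/24))))*(1/181693) = -335111/404238 + (5*(1 + 2*(5/2))/2)*(1/181693) = -335111/404238 + (5*(1 + 5)/2)*(1/181693) = -335111/404238 + ((5/2)*6)*(1/181693) = -335111/404238 + 15*(1/181693) = -335111/404238 + 15/181693 = -60881259353/73447214934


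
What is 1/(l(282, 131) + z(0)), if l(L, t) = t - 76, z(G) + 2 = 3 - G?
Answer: 1/56 ≈ 0.017857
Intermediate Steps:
z(G) = 1 - G (z(G) = -2 + (3 - G) = 1 - G)
l(L, t) = -76 + t
1/(l(282, 131) + z(0)) = 1/((-76 + 131) + (1 - 1*0)) = 1/(55 + (1 + 0)) = 1/(55 + 1) = 1/56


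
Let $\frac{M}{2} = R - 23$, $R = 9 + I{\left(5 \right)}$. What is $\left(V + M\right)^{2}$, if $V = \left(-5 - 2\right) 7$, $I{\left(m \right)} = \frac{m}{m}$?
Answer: $5625$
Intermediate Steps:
$I{\left(m \right)} = 1$
$R = 10$ ($R = 9 + 1 = 10$)
$M = -26$ ($M = 2 \left(10 - 23\right) = 2 \left(-13\right) = -26$)
$V = -49$ ($V = \left(-7\right) 7 = -49$)
$\left(V + M\right)^{2} = \left(-49 - 26\right)^{2} = \left(-75\right)^{2} = 5625$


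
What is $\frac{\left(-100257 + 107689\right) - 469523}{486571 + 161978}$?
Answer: $- \frac{462091}{648549} \approx -0.7125$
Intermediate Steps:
$\frac{\left(-100257 + 107689\right) - 469523}{486571 + 161978} = \frac{7432 - 469523}{648549} = \left(-462091\right) \frac{1}{648549} = - \frac{462091}{648549}$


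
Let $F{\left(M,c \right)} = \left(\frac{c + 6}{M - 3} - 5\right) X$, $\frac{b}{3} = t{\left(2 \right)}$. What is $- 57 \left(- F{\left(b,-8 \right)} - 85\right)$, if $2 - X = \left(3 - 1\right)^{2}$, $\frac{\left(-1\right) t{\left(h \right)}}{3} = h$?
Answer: $\frac{37829}{7} \approx 5404.1$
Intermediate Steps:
$t{\left(h \right)} = - 3 h$
$b = -18$ ($b = 3 \left(\left(-3\right) 2\right) = 3 \left(-6\right) = -18$)
$X = -2$ ($X = 2 - \left(3 - 1\right)^{2} = 2 - 2^{2} = 2 - 4 = -2$)
$F{\left(M,c \right)} = 10 - \frac{2 \left(6 + c\right)}{-3 + M}$ ($F{\left(M,c \right)} = \left(\frac{c + 6}{M - 3} - 5\right) \left(-2\right) = \left(\frac{6 + c}{-3 + M} - 5\right) \left(-2\right) = \left(-5 + \frac{6 + c}{-3 + M}\right) \left(-2\right) = 10 - \frac{2 \left(6 + c\right)}{-3 + M}$)
$- 57 \left(- F{\left(b,-8 \right)} - 85\right) = - 57 \left(- \frac{2 \left(-21 - -8 + 5 \left(-18\right)\right)}{-3 - 18} - 85\right) = - 57 \left(- \frac{2 \left(-21 + 8 - 90\right)}{-21} - 85\right) = - 57 \left(- \frac{2 \left(-1\right) \left(-103\right)}{21} - 85\right) = - 57 \left(\left(-1\right) \frac{206}{21} - 85\right) = - 57 \left(- \frac{206}{21} - 85\right) = \left(-57\right) \left(- \frac{1991}{21}\right) = \frac{37829}{7}$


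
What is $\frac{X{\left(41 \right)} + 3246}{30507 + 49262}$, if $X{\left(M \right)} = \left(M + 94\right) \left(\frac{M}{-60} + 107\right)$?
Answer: $\frac{70395}{319076} \approx 0.22062$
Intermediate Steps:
$X{\left(M \right)} = \left(94 + M\right) \left(107 - \frac{M}{60}\right)$ ($X{\left(M \right)} = \left(94 + M\right) \left(M \left(- \frac{1}{60}\right) + 107\right) = \left(94 + M\right) \left(- \frac{M}{60} + 107\right) = \left(94 + M\right) \left(107 - \frac{M}{60}\right)$)
$\frac{X{\left(41 \right)} + 3246}{30507 + 49262} = \frac{\left(10058 - \frac{41^{2}}{60} + \frac{3163}{30} \cdot 41\right) + 3246}{30507 + 49262} = \frac{\left(10058 - \frac{1681}{60} + \frac{129683}{30}\right) + 3246}{79769} = \left(\left(10058 - \frac{1681}{60} + \frac{129683}{30}\right) + 3246\right) \frac{1}{79769} = \left(\frac{57411}{4} + 3246\right) \frac{1}{79769} = \frac{70395}{4} \cdot \frac{1}{79769} = \frac{70395}{319076}$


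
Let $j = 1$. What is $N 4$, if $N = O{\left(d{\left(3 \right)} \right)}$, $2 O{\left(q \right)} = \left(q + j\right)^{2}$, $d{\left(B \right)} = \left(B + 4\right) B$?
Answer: $968$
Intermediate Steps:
$d{\left(B \right)} = B \left(4 + B\right)$ ($d{\left(B \right)} = \left(4 + B\right) B = B \left(4 + B\right)$)
$O{\left(q \right)} = \frac{\left(1 + q\right)^{2}}{2}$ ($O{\left(q \right)} = \frac{\left(q + 1\right)^{2}}{2} = \frac{\left(1 + q\right)^{2}}{2}$)
$N = 242$ ($N = \frac{\left(1 + 3 \left(4 + 3\right)\right)^{2}}{2} = \frac{\left(1 + 3 \cdot 7\right)^{2}}{2} = \frac{\left(1 + 21\right)^{2}}{2} = \frac{22^{2}}{2} = \frac{1}{2} \cdot 484 = 242$)
$N 4 = 242 \cdot 4 = 968$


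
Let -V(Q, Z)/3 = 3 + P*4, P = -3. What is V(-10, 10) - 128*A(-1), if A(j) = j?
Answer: 155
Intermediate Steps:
V(Q, Z) = 27 (V(Q, Z) = -3*(3 - 3*4) = -3*(3 - 12) = -3*(-9) = 27)
V(-10, 10) - 128*A(-1) = 27 - 128*(-1) = 27 + 128 = 155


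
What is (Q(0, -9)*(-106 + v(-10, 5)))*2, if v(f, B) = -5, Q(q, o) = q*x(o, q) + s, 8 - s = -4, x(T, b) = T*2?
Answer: -2664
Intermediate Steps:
x(T, b) = 2*T
s = 12 (s = 8 - 1*(-4) = 8 + 4 = 12)
Q(q, o) = 12 + 2*o*q (Q(q, o) = q*(2*o) + 12 = 2*o*q + 12 = 12 + 2*o*q)
(Q(0, -9)*(-106 + v(-10, 5)))*2 = ((12 + 2*(-9)*0)*(-106 - 5))*2 = ((12 + 0)*(-111))*2 = (12*(-111))*2 = -1332*2 = -2664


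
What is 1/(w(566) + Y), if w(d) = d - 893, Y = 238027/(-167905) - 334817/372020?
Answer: -2498560724/822820086865 ≈ -0.0030366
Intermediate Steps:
Y = -5790730117/2498560724 (Y = 238027*(-1/167905) - 334817*1/372020 = -238027/167905 - 334817/372020 = -5790730117/2498560724 ≈ -2.3176)
w(d) = -893 + d
1/(w(566) + Y) = 1/((-893 + 566) - 5790730117/2498560724) = 1/(-327 - 5790730117/2498560724) = 1/(-822820086865/2498560724) = -2498560724/822820086865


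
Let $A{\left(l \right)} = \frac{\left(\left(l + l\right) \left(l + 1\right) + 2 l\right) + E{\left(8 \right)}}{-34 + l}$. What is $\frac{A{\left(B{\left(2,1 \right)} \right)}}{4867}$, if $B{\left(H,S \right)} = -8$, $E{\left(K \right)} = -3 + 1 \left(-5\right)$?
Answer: $- \frac{44}{102207} \approx -0.0004305$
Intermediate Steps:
$E{\left(K \right)} = -8$ ($E{\left(K \right)} = -3 - 5 = -8$)
$A{\left(l \right)} = \frac{-8 + 2 l + 2 l \left(1 + l\right)}{-34 + l}$ ($A{\left(l \right)} = \frac{\left(\left(l + l\right) \left(l + 1\right) + 2 l\right) - 8}{-34 + l} = \frac{\left(2 l \left(1 + l\right) + 2 l\right) - 8}{-34 + l} = \frac{\left(2 l + 2 l \left(1 + l\right)\right) - 8}{-34 + l} = \frac{-8 + 2 l + 2 l \left(1 + l\right)}{-34 + l}$)
$\frac{A{\left(B{\left(2,1 \right)} \right)}}{4867} = \frac{2 \frac{1}{-34 - 8} \left(-4 + \left(-8\right)^{2} + 2 \left(-8\right)\right)}{4867} = \frac{2 \left(-4 + 64 - 16\right)}{-42} \cdot \frac{1}{4867} = 2 \left(- \frac{1}{42}\right) 44 \cdot \frac{1}{4867} = \left(- \frac{44}{21}\right) \frac{1}{4867} = - \frac{44}{102207}$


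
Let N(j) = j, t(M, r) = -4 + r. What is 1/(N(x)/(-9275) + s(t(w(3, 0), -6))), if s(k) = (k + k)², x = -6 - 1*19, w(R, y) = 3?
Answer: 371/148401 ≈ 0.0025000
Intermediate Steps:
x = -25 (x = -6 - 19 = -25)
s(k) = 4*k² (s(k) = (2*k)² = 4*k²)
1/(N(x)/(-9275) + s(t(w(3, 0), -6))) = 1/(-25/(-9275) + 4*(-4 - 6)²) = 1/(-25*(-1/9275) + 4*(-10)²) = 1/(1/371 + 4*100) = 1/(1/371 + 400) = 1/(148401/371) = 371/148401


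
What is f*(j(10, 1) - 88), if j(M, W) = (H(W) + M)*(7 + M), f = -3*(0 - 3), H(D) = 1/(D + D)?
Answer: 1629/2 ≈ 814.50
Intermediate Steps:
H(D) = 1/(2*D)
f = 9 (f = -3*(-3) = 9)
j(M, W) = (7 + M)*(M + 1/(2*W)) (j(M, W) = (1/(2*W) + M)*(7 + M) = (M + 1/(2*W))*(7 + M) = (7 + M)*(M + 1/(2*W)))
f*(j(10, 1) - 88) = 9*((1/2)*(7 + 10 + 2*10*1*(7 + 10))/1 - 88) = 9*((1/2)*1*(7 + 10 + 2*10*1*17) - 88) = 9*((1/2)*1*(7 + 10 + 340) - 88) = 9*((1/2)*1*357 - 88) = 9*(357/2 - 88) = 9*(181/2) = 1629/2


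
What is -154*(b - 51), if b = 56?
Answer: -770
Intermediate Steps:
-154*(b - 51) = -154*(56 - 51) = -154*5 = -770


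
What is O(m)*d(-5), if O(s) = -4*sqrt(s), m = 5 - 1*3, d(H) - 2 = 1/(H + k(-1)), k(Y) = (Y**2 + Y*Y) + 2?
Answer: -4*sqrt(2) ≈ -5.6569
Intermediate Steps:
k(Y) = 2 + 2*Y**2 (k(Y) = (Y**2 + Y**2) + 2 = 2*Y**2 + 2 = 2 + 2*Y**2)
d(H) = 2 + 1/(4 + H) (d(H) = 2 + 1/(H + (2 + 2*(-1)**2)) = 2 + 1/(H + (2 + 2*1)) = 2 + 1/(H + (2 + 2)) = 2 + 1/(H + 4) = 2 + 1/(4 + H))
m = 2 (m = 5 - 3 = 2)
O(m)*d(-5) = (-4*sqrt(2))*((9 + 2*(-5))/(4 - 5)) = (-4*sqrt(2))*((9 - 10)/(-1)) = (-4*sqrt(2))*(-1*(-1)) = -4*sqrt(2)*1 = -4*sqrt(2)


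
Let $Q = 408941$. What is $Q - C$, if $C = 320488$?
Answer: $88453$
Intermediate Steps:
$Q - C = 408941 - 320488 = 88453$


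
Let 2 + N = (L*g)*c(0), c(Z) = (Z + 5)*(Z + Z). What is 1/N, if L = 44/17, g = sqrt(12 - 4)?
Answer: -1/2 ≈ -0.50000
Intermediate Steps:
g = 2*sqrt(2) (g = sqrt(8) = 2*sqrt(2) ≈ 2.8284)
c(Z) = 2*Z*(5 + Z) (c(Z) = (5 + Z)*(2*Z) = 2*Z*(5 + Z))
L = 44/17 (L = 44*(1/17) = 44/17 ≈ 2.5882)
N = -2 (N = -2 + (44*(2*sqrt(2))/17)*(2*0*(5 + 0)) = -2 + (88*sqrt(2)/17)*(2*0*5) = -2 + (88*sqrt(2)/17)*0 = -2 + 0 = -2)
1/N = 1/(-2) = -1/2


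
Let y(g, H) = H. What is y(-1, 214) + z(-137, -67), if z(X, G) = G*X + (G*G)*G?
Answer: -291370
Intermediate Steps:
z(X, G) = G³ + G*X (z(X, G) = G*X + G²*G = G*X + G³ = G³ + G*X)
y(-1, 214) + z(-137, -67) = 214 - 67*(-137 + (-67)²) = 214 - 67*(-137 + 4489) = 214 - 67*4352 = 214 - 291584 = -291370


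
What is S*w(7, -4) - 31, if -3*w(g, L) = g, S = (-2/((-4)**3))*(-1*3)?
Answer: -985/32 ≈ -30.781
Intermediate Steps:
S = -3/32 (S = -2/(-64)*(-3) = -2*(-1/64)*(-3) = (1/32)*(-3) = -3/32 ≈ -0.093750)
w(g, L) = -g/3
S*w(7, -4) - 31 = -(-1)*7/32 - 31 = -3/32*(-7/3) - 31 = 7/32 - 31 = -985/32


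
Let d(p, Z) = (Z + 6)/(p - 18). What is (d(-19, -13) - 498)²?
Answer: 339259561/1369 ≈ 2.4782e+5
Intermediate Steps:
d(p, Z) = (6 + Z)/(-18 + p)
(d(-19, -13) - 498)² = ((6 - 13)/(-18 - 19) - 498)² = (-7/(-37) - 498)² = (-1/37*(-7) - 498)² = (7/37 - 498)² = (-18419/37)² = 339259561/1369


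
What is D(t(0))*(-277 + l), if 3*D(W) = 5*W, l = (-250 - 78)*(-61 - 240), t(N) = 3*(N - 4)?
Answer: -1969020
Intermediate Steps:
t(N) = -12 + 3*N (t(N) = 3*(-4 + N) = -12 + 3*N)
l = 98728 (l = -328*(-301) = 98728)
D(W) = 5*W/3 (D(W) = (5*W)/3 = 5*W/3)
D(t(0))*(-277 + l) = (5*(-12 + 3*0)/3)*(-277 + 98728) = (5*(-12 + 0)/3)*98451 = ((5/3)*(-12))*98451 = -20*98451 = -1969020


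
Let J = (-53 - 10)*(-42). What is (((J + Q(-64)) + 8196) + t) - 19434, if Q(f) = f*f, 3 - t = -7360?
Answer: 2867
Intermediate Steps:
t = 7363 (t = 3 - 1*(-7360) = 3 + 7360 = 7363)
Q(f) = f**2
J = 2646 (J = -63*(-42) = 2646)
(((J + Q(-64)) + 8196) + t) - 19434 = (((2646 + (-64)**2) + 8196) + 7363) - 19434 = (((2646 + 4096) + 8196) + 7363) - 19434 = ((6742 + 8196) + 7363) - 19434 = (14938 + 7363) - 19434 = 22301 - 19434 = 2867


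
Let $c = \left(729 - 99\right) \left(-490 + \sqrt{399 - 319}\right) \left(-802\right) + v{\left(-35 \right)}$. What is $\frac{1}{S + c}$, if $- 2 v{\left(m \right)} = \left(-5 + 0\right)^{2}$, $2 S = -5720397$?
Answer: $\frac{244717189}{59866079578653721} + \frac{2021040 \sqrt{5}}{59866079578653721} \approx 4.1632 \cdot 10^{-9}$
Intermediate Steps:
$S = - \frac{5720397}{2}$ ($S = \frac{1}{2} \left(-5720397\right) = - \frac{5720397}{2} \approx -2.8602 \cdot 10^{6}$)
$v{\left(m \right)} = - \frac{25}{2}$ ($v{\left(m \right)} = - \frac{\left(-5 + 0\right)^{2}}{2} = - \frac{\left(-5\right)^{2}}{2} = \left(- \frac{1}{2}\right) 25 = - \frac{25}{2}$)
$c = \frac{495154775}{2} - 2021040 \sqrt{5}$ ($c = \left(729 - 99\right) \left(-490 + \sqrt{399 - 319}\right) \left(-802\right) - \frac{25}{2} = 630 \left(-490 + \sqrt{80}\right) \left(-802\right) - \frac{25}{2} = 630 \left(-490 + 4 \sqrt{5}\right) \left(-802\right) - \frac{25}{2} = \left(-308700 + 2520 \sqrt{5}\right) \left(-802\right) - \frac{25}{2} = \left(247577400 - 2021040 \sqrt{5}\right) - \frac{25}{2} = \frac{495154775}{2} - 2021040 \sqrt{5} \approx 2.4306 \cdot 10^{8}$)
$\frac{1}{S + c} = \frac{1}{- \frac{5720397}{2} + \left(\frac{495154775}{2} - 2021040 \sqrt{5}\right)} = \frac{1}{244717189 - 2021040 \sqrt{5}}$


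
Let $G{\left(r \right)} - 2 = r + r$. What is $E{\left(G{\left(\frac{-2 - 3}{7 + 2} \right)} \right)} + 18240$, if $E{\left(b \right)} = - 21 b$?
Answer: $\frac{54664}{3} \approx 18221.0$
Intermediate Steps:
$G{\left(r \right)} = 2 + 2 r$ ($G{\left(r \right)} = 2 + \left(r + r\right) = 2 + 2 r$)
$E{\left(G{\left(\frac{-2 - 3}{7 + 2} \right)} \right)} + 18240 = - 21 \left(2 + 2 \frac{-2 - 3}{7 + 2}\right) + 18240 = - 21 \left(2 + 2 \left(- \frac{5}{9}\right)\right) + 18240 = - 21 \left(2 - \frac{10}{9}\right) + 18240 = \left(-21\right) \frac{8}{9} + 18240 = - \frac{56}{3} + 18240 = \frac{54664}{3}$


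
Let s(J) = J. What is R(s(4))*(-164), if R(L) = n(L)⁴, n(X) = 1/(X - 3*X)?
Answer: -41/1024 ≈ -0.040039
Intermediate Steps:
n(X) = -1/(2*X) (n(X) = 1/(-2*X) = -1/(2*X))
R(L) = 1/(16*L⁴) (R(L) = (-1/(2*L))⁴ = 1/(16*L⁴))
R(s(4))*(-164) = ((1/16)/4⁴)*(-164) = ((1/16)*(1/256))*(-164) = (1/4096)*(-164) = -41/1024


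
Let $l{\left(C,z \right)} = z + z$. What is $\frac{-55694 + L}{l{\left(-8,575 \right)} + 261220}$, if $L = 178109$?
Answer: $\frac{24483}{52474} \approx 0.46657$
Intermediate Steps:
$l{\left(C,z \right)} = 2 z$
$\frac{-55694 + L}{l{\left(-8,575 \right)} + 261220} = \frac{-55694 + 178109}{2 \cdot 575 + 261220} = \frac{122415}{1150 + 261220} = \frac{122415}{262370} = 122415 \cdot \frac{1}{262370} = \frac{24483}{52474}$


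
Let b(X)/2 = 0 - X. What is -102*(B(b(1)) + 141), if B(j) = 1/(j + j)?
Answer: -28713/2 ≈ -14357.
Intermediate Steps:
b(X) = -2*X (b(X) = 2*(0 - X) = 2*(-X) = -2*X)
B(j) = 1/(2*j)
-102*(B(b(1)) + 141) = -102*(1/(2*((-2*1))) + 141) = -102*((½)/(-2) + 141) = -102*((½)*(-½) + 141) = -102*(-¼ + 141) = -102*563/4 = -28713/2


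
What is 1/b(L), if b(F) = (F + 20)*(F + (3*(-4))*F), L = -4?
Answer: 1/704 ≈ 0.0014205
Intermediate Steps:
b(F) = -11*F*(20 + F) (b(F) = (20 + F)*(F - 12*F) = (20 + F)*(-11*F) = -11*F*(20 + F))
1/b(L) = 1/(-11*(-4)*(20 - 4)) = 1/(-11*(-4)*16) = 1/704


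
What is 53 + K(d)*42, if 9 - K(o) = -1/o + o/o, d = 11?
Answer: 4321/11 ≈ 392.82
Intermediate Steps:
K(o) = 8 + 1/o (K(o) = 9 - (-1/o + o/o) = 9 - (-1/o + 1) = 9 - (1 - 1/o) = 9 + (-1 + 1/o) = 8 + 1/o)
53 + K(d)*42 = 53 + (8 + 1/11)*42 = 53 + (89/11)*42 = 53 + 3738/11 = 4321/11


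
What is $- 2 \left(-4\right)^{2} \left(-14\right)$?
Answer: $448$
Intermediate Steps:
$- 2 \left(-4\right)^{2} \left(-14\right) = \left(-2\right) 16 \left(-14\right) = \left(-32\right) \left(-14\right) = 448$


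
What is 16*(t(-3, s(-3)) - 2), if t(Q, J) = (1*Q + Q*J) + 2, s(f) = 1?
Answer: -96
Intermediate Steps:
t(Q, J) = 2 + Q + J*Q (t(Q, J) = (Q + J*Q) + 2 = 2 + Q + J*Q)
16*(t(-3, s(-3)) - 2) = 16*((2 - 3 + 1*(-3)) - 2) = 16*((2 - 3 - 3) - 2) = 16*(-4 - 2) = 16*(-6) = -96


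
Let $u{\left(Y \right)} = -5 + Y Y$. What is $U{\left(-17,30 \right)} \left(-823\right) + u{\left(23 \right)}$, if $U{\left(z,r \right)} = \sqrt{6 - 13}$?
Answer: $524 - 823 i \sqrt{7} \approx 524.0 - 2177.5 i$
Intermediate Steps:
$u{\left(Y \right)} = -5 + Y^{2}$
$U{\left(z,r \right)} = i \sqrt{7}$ ($U{\left(z,r \right)} = \sqrt{-7} = i \sqrt{7}$)
$U{\left(-17,30 \right)} \left(-823\right) + u{\left(23 \right)} = i \sqrt{7} \left(-823\right) - \left(5 - 23^{2}\right) = - 823 i \sqrt{7} + \left(-5 + 529\right) = - 823 i \sqrt{7} + 524 = 524 - 823 i \sqrt{7}$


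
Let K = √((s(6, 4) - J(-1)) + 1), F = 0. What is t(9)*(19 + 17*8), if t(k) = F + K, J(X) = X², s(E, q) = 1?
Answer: 155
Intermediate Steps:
K = 1 (K = √((1 - 1*(-1)²) + 1) = √((1 - 1*1) + 1) = √((1 - 1) + 1) = √(0 + 1) = √1 = 1)
t(k) = 1 (t(k) = 0 + 1 = 1)
t(9)*(19 + 17*8) = 1*(19 + 17*8) = 1*(19 + 136) = 1*155 = 155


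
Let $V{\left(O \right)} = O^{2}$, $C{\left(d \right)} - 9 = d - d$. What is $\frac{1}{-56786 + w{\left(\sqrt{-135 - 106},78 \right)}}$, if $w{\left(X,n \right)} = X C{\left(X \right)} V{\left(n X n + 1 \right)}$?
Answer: $\frac{i}{- 26449178 i + 80285656455 \sqrt{241}} \approx -1.7026 \cdot 10^{-17} + 8.0233 \cdot 10^{-13} i$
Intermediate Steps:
$C{\left(d \right)} = 9$ ($C{\left(d \right)} = 9 + \left(d - d\right) = 9 + 0 = 9$)
$w{\left(X,n \right)} = 9 X \left(1 + X n^{2}\right)^{2}$ ($w{\left(X,n \right)} = X 9 \left(n X n + 1\right)^{2} = 9 X \left(X n n + 1\right)^{2} = 9 X \left(X n^{2} + 1\right)^{2} = 9 X \left(1 + X n^{2}\right)^{2}$)
$\frac{1}{-56786 + w{\left(\sqrt{-135 - 106},78 \right)}} = \frac{1}{-56786 + 9 \sqrt{-135 - 106} \left(1 + \sqrt{-135 - 106} \cdot 78^{2}\right)^{2}} = \frac{1}{-56786 + 9 \sqrt{-241} \left(1 + \sqrt{-241} \cdot 6084\right)^{2}} = \frac{1}{-56786 + 9 i \sqrt{241} \left(1 + i \sqrt{241} \cdot 6084\right)^{2}} = \frac{1}{-56786 + 9 i \sqrt{241} \left(1 + 6084 i \sqrt{241}\right)^{2}}$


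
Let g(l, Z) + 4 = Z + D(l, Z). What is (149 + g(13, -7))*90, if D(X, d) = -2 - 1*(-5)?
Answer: 12690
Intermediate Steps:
D(X, d) = 3 (D(X, d) = -2 + 5 = 3)
g(l, Z) = -1 + Z (g(l, Z) = -4 + (Z + 3) = -4 + (3 + Z) = -1 + Z)
(149 + g(13, -7))*90 = (149 + (-1 - 7))*90 = (149 - 8)*90 = 141*90 = 12690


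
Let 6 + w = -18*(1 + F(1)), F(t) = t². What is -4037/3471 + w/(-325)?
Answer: -89711/86775 ≈ -1.0338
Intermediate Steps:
w = -42 (w = -6 - 18*(1 + 1²) = -6 - 18*(1 + 1) = -6 - 18*2 = -6 - 36 = -42)
-4037/3471 + w/(-325) = -4037/3471 - 42/(-325) = -4037*1/3471 - 42*(-1/325) = -4037/3471 + 42/325 = -89711/86775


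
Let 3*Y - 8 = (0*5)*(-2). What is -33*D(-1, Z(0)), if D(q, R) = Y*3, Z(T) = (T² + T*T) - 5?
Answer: -264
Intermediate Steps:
Z(T) = -5 + 2*T² (Z(T) = (T² + T²) - 5 = 2*T² - 5 = -5 + 2*T²)
Y = 8/3 (Y = 8/3 + ((0*5)*(-2))/3 = 8/3 + (0*(-2))/3 = 8/3 + (⅓)*0 = 8/3 + 0 = 8/3 ≈ 2.6667)
D(q, R) = 8 (D(q, R) = (8/3)*3 = 8)
-33*D(-1, Z(0)) = -33*8 = -264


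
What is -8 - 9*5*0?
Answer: -8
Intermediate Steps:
-8 - 9*5*0 = -8 - 45*0 = -8 + 0 = -8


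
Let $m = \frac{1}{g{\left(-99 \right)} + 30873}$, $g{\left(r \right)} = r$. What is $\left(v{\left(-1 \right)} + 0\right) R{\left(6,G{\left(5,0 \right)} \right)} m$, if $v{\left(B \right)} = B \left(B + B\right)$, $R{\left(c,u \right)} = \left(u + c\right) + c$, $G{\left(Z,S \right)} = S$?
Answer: $\frac{4}{5129} \approx 0.00077988$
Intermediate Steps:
$R{\left(c,u \right)} = u + 2 c$ ($R{\left(c,u \right)} = \left(c + u\right) + c = u + 2 c$)
$v{\left(B \right)} = 2 B^{2}$ ($v{\left(B \right)} = B 2 B = 2 B^{2}$)
$m = \frac{1}{30774}$ ($m = \frac{1}{-99 + 30873} = \frac{1}{30774} \approx 3.2495 \cdot 10^{-5}$)
$\left(v{\left(-1 \right)} + 0\right) R{\left(6,G{\left(5,0 \right)} \right)} m = \left(2 \left(-1\right)^{2} + 0\right) \left(0 + 2 \cdot 6\right) \frac{1}{30774} = \left(2 \cdot 1 + 0\right) \left(0 + 12\right) \frac{1}{30774} = \left(2 + 0\right) 12 \cdot \frac{1}{30774} = 2 \cdot 12 \cdot \frac{1}{30774} = 24 \cdot \frac{1}{30774} = \frac{4}{5129}$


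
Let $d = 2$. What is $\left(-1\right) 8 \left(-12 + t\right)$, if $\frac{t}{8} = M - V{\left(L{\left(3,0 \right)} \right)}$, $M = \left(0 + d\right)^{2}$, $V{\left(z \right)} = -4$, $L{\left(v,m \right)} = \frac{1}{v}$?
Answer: $-416$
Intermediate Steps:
$M = 4$ ($M = \left(0 + 2\right)^{2} = 2^{2} = 4$)
$t = 64$ ($t = 8 \left(4 - -4\right) = 8 \left(4 + 4\right) = 8 \cdot 8 = 64$)
$\left(-1\right) 8 \left(-12 + t\right) = \left(-1\right) 8 \left(-12 + 64\right) = \left(-8\right) 52 = -416$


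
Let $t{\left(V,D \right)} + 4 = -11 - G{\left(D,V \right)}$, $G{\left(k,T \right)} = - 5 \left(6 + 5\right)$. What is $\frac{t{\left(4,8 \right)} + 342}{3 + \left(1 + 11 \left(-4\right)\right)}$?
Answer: $- \frac{191}{20} \approx -9.55$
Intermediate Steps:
$G{\left(k,T \right)} = -55$ ($G{\left(k,T \right)} = \left(-5\right) 11 = -55$)
$t{\left(V,D \right)} = 40$ ($t{\left(V,D \right)} = -4 - -44 = -4 + \left(-11 + 55\right) = -4 + 44 = 40$)
$\frac{t{\left(4,8 \right)} + 342}{3 + \left(1 + 11 \left(-4\right)\right)} = \frac{40 + 342}{3 + \left(1 + 11 \left(-4\right)\right)} = \frac{382}{3 + \left(1 - 44\right)} = \frac{382}{3 - 43} = \frac{382}{-40} = 382 \left(- \frac{1}{40}\right) = - \frac{191}{20}$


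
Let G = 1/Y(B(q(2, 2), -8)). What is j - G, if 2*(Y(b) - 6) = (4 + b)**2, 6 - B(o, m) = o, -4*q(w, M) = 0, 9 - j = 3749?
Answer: -209441/56 ≈ -3740.0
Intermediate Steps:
j = -3740 (j = 9 - 1*3749 = 9 - 3749 = -3740)
q(w, M) = 0 (q(w, M) = -1/4*0 = 0)
B(o, m) = 6 - o
Y(b) = 6 + (4 + b)**2/2
G = 1/56 (G = 1/(6 + (4 + (6 - 1*0))**2/2) = 1/(6 + (4 + (6 + 0))**2/2) = 1/(6 + (4 + 6)**2/2) = 1/(6 + (1/2)*10**2) = 1/(6 + (1/2)*100) = 1/(6 + 50) = 1/56 ≈ 0.017857)
j - G = -3740 - 1*1/56 = -3740 - 1/56 = -209441/56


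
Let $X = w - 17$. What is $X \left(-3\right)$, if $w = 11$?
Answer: $18$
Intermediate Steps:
$X = -6$ ($X = 11 - 17 = -6$)
$X \left(-3\right) = \left(-6\right) \left(-3\right) = 18$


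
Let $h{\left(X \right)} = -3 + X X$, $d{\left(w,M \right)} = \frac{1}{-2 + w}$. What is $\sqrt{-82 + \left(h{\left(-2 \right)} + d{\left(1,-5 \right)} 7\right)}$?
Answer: $2 i \sqrt{22} \approx 9.3808 i$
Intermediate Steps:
$h{\left(X \right)} = -3 + X^{2}$
$\sqrt{-82 + \left(h{\left(-2 \right)} + d{\left(1,-5 \right)} 7\right)} = \sqrt{-82 - \left(3 - 4 - \frac{1}{-2 + 1} \cdot 7\right)} = \sqrt{-82 + \left(\left(-3 + 4\right) + \frac{1}{-1} \cdot 7\right)} = \sqrt{-82 + \left(1 - 7\right)} = \sqrt{-82 - 6} = \sqrt{-88} = 2 i \sqrt{22}$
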